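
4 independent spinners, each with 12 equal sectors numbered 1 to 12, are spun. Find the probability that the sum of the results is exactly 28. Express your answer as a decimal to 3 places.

There are 12^4 = 20736 equally likely outcomes.
The number of ordered 4-tuples from {1,…,12} summing to 28 is 1111.
P(sum = 28) = 1111/20736 ≈ 0.054.

0.054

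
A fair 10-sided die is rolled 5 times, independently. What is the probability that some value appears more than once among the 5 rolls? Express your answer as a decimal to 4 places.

P(all 5 different) = 10/10 · 9/10 · ··· · 6/10 ≈ 0.3024.
P(at least two equal) = 1 − 0.3024 = 0.6976.

0.6976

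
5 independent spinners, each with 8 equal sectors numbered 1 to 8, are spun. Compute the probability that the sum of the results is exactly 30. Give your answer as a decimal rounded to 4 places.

0.0283

There are 8^5 = 32768 equally likely outcomes.
The number of ordered 5-tuples from {1,…,8} summing to 30 is 926.
P(sum = 30) = 926/32768 = 463/16384 ≈ 0.0283.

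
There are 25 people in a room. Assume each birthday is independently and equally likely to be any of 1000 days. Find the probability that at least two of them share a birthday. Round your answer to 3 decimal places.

0.261

It's easier to compute the probability that all 25 are distinct.
P(all distinct) = 1000/1000 · 999/1000 · ··· · 976/1000 ≈ 0.739.
So the probability of at least one match is 1 − 0.739 = 0.261.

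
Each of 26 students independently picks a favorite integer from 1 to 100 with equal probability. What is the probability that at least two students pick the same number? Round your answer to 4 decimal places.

0.9718

It's easier to compute the probability that all 26 are distinct.
P(all distinct) = 100/100 · 99/100 · ··· · 75/100 ≈ 0.0282.
So the probability of at least one match is 1 − 0.0282 = 0.9718.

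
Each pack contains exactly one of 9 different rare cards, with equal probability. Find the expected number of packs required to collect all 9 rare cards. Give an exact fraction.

7129/280

After i distinct types are collected, each trial gives a new one with probability (9−i)/9, so the expected wait for the next new type is 9/(9−i).
E = 9/9 + 9/8 + 9/7 + 9/6 + 9/5 + 9/4 + 9/3 + 9/2 + 9/1 = 7129/280.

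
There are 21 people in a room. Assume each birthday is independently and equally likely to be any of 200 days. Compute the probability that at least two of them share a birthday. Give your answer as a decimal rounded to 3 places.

0.663

It's easier to compute the probability that all 21 are distinct.
P(all distinct) = 200/200 · 199/200 · ··· · 180/200 ≈ 0.337.
So the probability of at least one match is 1 − 0.337 = 0.663.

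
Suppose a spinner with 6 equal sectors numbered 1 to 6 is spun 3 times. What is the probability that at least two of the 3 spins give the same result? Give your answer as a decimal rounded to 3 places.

0.444

P(all 3 different) = 6/6 · 5/6 · ··· · 4/6 ≈ 0.556.
P(at least two equal) = 1 − 0.556 = 0.444.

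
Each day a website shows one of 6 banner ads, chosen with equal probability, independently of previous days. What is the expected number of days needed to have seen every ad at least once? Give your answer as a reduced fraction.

After i distinct types are collected, each trial gives a new one with probability (6−i)/6, so the expected wait for the next new type is 6/(6−i).
E = 6/6 + 6/5 + 6/4 + 6/3 + 6/2 + 6/1 = 147/10.

147/10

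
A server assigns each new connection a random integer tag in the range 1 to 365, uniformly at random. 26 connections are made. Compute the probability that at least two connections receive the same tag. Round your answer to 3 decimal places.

It's easier to compute the probability that all 26 are distinct.
P(all distinct) = 365/365 · 364/365 · ··· · 340/365 ≈ 0.402.
So the probability of at least one match is 1 − 0.402 = 0.598.

0.598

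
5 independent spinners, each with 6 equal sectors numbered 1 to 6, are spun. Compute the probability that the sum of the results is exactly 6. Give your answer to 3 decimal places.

0.001

There are 6^5 = 7776 equally likely outcomes.
The number of ordered 5-tuples from {1,…,6} summing to 6 is 5.
P(sum = 6) = 5/7776 ≈ 0.001.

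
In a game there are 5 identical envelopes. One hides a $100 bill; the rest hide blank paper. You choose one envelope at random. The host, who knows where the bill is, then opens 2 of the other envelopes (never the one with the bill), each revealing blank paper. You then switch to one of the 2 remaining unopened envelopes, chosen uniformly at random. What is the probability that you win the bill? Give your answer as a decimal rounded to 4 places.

0.4000

Your original envelope holds the bill with probability 1/5, so the other 4 collectively hold it with probability 4/5.
The host can always find 2 empty envelopes to open, so the reveals don't change that 4/5; it is now spread over the 2 remaining unopened envelopes.
P(win by switching) = (4/5) · (1/2) = 2/5 ≈ 0.4000.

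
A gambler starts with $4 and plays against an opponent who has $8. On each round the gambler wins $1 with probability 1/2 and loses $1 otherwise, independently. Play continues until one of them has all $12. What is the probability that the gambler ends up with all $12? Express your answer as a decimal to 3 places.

With a fair step, P(i) = ½P(i−1) + ½P(i+1) with P(0)=0, P(12)=1 has the linear solution P(i) = i/12.
P(4) = 4/12 = 1/3 ≈ 0.333.

0.333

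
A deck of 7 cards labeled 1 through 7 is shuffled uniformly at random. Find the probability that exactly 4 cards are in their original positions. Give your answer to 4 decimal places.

0.0139

Choose which 4 of the 7 are fixed: C(7,4) = 35 ways.
The remaining 3 must have no fixed point: D(3) = 2.
P = 35·2/5040 = 1/72 ≈ 0.0139.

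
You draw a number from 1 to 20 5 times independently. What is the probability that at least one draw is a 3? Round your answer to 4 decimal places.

P(no draw is a 3) = (19/20)^5 ≈ 0.7738.
P(at least one) = 1 − 0.7738 = 0.2262.

0.2262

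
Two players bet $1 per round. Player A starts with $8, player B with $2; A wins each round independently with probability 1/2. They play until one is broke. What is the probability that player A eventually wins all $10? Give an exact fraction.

With a fair step, P(i) = ½P(i−1) + ½P(i+1) with P(0)=0, P(10)=1 has the linear solution P(i) = i/10.
P(8) = 8/10 = 4/5.

4/5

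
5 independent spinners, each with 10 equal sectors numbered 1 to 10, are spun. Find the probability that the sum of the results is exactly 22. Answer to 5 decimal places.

There are 10^5 = 100000 equally likely outcomes.
The number of ordered 5-tuples from {1,…,10} summing to 22 is 4335.
P(sum = 22) = 4335/100000 = 867/20000 ≈ 0.04335.

0.04335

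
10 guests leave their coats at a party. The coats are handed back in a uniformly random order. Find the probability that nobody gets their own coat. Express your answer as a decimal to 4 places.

This is the derangement probability: permutations of 10 with no fixed point.
D(10) = 10! · (1 − 1/1! + 1/2! − ··· + (−1)^10/10!) = 1334961.
P = 1334961/3628800 = 16481/44800 ≈ 0.3679.

0.3679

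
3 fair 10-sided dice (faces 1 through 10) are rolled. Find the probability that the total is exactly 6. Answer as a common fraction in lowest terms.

1/100

There are 10^3 = 1000 equally likely outcomes.
The number of ordered 3-tuples from {1,…,10} summing to 6 is 10.
P(sum = 6) = 10/1000 = 1/100.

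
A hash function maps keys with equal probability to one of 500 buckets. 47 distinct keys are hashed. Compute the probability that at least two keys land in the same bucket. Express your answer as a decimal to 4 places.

It's easier to compute the probability that all 47 are distinct.
P(all distinct) = 500/500 · 499/500 · ··· · 454/500 ≈ 0.1073.
So the probability of at least one match is 1 − 0.1073 = 0.8927.

0.8927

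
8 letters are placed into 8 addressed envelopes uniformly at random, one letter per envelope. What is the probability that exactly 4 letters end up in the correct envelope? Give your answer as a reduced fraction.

1/64

Choose which 4 of the 8 are fixed: C(8,4) = 70 ways.
The remaining 4 must have no fixed point: D(4) = 9.
P = 70·9/40320 = 1/64.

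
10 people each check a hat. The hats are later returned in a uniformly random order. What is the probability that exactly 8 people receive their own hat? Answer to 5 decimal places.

0.00001

Choose which 8 of the 10 are fixed: C(10,8) = 45 ways.
The remaining 2 must have no fixed point: D(2) = 1.
P = 45·1/3628800 = 1/80640 ≈ 0.00001.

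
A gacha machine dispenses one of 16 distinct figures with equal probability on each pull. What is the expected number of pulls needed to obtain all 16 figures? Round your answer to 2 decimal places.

After i distinct types are collected, each trial gives a new one with probability (16−i)/16, so the expected wait for the next new type is 16/(16−i).
E = 16/16 + 16/15 + 16/14 + 16/13 + 16/12 + 16/11 + 16/10 + 16/9 + 16/8 + 16/7 + 16/6 + 16/5 + 16/4 + 16/3 + 16/2 + 16/1 = 2436559/45045 ≈ 54.09.

54.09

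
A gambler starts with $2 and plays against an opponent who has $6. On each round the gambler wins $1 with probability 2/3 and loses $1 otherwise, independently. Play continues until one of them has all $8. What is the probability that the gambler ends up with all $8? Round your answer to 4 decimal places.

0.7529

Let r = q/p = (1/3)/(2/3) = 1/2. The recurrence P(i) = p·P(i+1) + q·P(i−1) with P(0)=0, P(8)=1 gives P(i) = (1 − r^i)/(1 − r^8).
P(2) = (1 − (1/2)^2) / (1 − (1/2)^8) = 64/85 ≈ 0.7529.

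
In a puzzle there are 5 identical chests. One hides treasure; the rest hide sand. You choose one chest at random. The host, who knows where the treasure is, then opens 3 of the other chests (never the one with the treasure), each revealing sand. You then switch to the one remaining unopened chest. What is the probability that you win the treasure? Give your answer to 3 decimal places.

Your original chest holds the treasure with probability 1/5, so the other 4 collectively hold it with probability 4/5.
The host can always find 3 empty chests to open, so the reveals don't change that 4/5; it is now spread over the 1 remaining unopened chest.
P(win by switching) = (4/5) · (1/1) = 4/5 ≈ 0.800.

0.800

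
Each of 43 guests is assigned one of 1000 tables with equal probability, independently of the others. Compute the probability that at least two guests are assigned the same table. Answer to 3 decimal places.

It's easier to compute the probability that all 43 are distinct.
P(all distinct) = 1000/1000 · 999/1000 · ··· · 958/1000 ≈ 0.400.
So the probability of at least one match is 1 − 0.400 = 0.600.

0.600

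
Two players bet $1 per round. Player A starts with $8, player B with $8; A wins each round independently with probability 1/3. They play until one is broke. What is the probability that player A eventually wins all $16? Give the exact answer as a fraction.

1/257

Let r = q/p = (2/3)/(1/3) = 2. The recurrence P(i) = p·P(i+1) + q·P(i−1) with P(0)=0, P(16)=1 gives P(i) = (1 − r^i)/(1 − r^16).
P(8) = (1 − (2)^8) / (1 − (2)^16) = 1/257.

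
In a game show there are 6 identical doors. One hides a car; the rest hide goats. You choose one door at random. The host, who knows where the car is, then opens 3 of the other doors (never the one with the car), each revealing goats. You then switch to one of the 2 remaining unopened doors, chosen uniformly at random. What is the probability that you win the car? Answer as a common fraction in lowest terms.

5/12

Your original door holds the car with probability 1/6, so the other 5 collectively hold it with probability 5/6.
The host can always find 3 empty doors to open, so the reveals don't change that 5/6; it is now spread over the 2 remaining unopened doors.
P(win by switching) = (5/6) · (1/2) = 5/12.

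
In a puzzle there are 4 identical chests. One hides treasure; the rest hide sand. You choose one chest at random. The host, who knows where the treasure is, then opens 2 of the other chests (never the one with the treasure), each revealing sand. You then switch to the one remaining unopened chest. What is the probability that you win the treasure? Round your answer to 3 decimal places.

0.750

Your original chest holds the treasure with probability 1/4, so the other 3 collectively hold it with probability 3/4.
The host can always find 2 empty chests to open, so the reveals don't change that 3/4; it is now spread over the 1 remaining unopened chest.
P(win by switching) = (3/4) · (1/1) = 3/4 ≈ 0.750.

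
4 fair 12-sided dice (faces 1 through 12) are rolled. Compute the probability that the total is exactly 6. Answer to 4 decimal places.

There are 12^4 = 20736 equally likely outcomes.
The number of ordered 4-tuples from {1,…,12} summing to 6 is 10.
P(sum = 6) = 10/20736 = 5/10368 ≈ 0.0005.

0.0005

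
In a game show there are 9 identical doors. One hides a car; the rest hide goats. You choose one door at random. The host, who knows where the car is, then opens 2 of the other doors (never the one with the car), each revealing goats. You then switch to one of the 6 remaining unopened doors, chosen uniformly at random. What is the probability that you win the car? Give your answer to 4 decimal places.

0.1481

Your original door holds the car with probability 1/9, so the other 8 collectively hold it with probability 8/9.
The host can always find 2 empty doors to open, so the reveals don't change that 8/9; it is now spread over the 6 remaining unopened doors.
P(win by switching) = (8/9) · (1/6) = 4/27 ≈ 0.1481.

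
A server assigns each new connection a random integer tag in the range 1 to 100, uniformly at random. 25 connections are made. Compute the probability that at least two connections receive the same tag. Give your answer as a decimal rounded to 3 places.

0.962

It's easier to compute the probability that all 25 are distinct.
P(all distinct) = 100/100 · 99/100 · ··· · 76/100 ≈ 0.038.
So the probability of at least one match is 1 − 0.038 = 0.962.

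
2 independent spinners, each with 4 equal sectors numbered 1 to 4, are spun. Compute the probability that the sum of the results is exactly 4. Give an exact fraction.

There are 4^2 = 16 equally likely outcomes.
The number of ordered 2-tuples from {1,…,4} summing to 4 is 3.
P(sum = 4) = 3/16.

3/16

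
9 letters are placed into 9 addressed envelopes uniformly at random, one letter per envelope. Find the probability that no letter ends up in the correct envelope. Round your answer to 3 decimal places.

This is the derangement probability: permutations of 9 with no fixed point.
D(9) = 9! · (1 − 1/1! + 1/2! − ··· + (−1)^9/9!) = 133496.
P = 133496/362880 = 16687/45360 ≈ 0.368.

0.368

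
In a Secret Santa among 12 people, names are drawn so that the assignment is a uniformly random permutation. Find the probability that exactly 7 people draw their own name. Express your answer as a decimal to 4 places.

Choose which 7 of the 12 are fixed: C(12,7) = 792 ways.
The remaining 5 must have no fixed point: D(5) = 44.
P = 792·44/479001600 = 11/151200 ≈ 0.0001.

0.0001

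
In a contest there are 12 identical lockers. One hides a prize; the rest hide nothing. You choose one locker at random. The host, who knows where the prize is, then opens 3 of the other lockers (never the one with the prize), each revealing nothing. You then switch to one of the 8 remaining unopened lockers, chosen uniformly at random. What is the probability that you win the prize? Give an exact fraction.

11/96

Your original locker holds the prize with probability 1/12, so the other 11 collectively hold it with probability 11/12.
The host can always find 3 empty lockers to open, so the reveals don't change that 11/12; it is now spread over the 8 remaining unopened lockers.
P(win by switching) = (11/12) · (1/8) = 11/96.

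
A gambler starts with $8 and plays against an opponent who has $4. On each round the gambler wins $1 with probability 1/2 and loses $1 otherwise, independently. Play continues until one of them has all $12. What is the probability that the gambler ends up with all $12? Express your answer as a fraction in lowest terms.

With a fair step, P(i) = ½P(i−1) + ½P(i+1) with P(0)=0, P(12)=1 has the linear solution P(i) = i/12.
P(8) = 8/12 = 2/3.

2/3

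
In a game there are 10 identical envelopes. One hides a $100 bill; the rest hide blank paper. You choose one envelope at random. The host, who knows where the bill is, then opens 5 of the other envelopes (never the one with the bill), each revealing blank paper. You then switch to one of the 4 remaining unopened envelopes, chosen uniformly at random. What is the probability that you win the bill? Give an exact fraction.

Your original envelope holds the bill with probability 1/10, so the other 9 collectively hold it with probability 9/10.
The host can always find 5 empty envelopes to open, so the reveals don't change that 9/10; it is now spread over the 4 remaining unopened envelopes.
P(win by switching) = (9/10) · (1/4) = 9/40.

9/40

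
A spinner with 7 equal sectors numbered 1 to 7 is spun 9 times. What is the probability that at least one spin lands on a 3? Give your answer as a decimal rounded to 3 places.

0.750

P(no spin lands on a 3) = (6/7)^9 ≈ 0.250.
P(at least one) = 1 − 0.250 = 0.750.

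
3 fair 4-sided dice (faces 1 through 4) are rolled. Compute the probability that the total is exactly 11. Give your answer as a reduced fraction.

3/64

There are 4^3 = 64 equally likely outcomes.
The number of ordered 3-tuples from {1,…,4} summing to 11 is 3.
P(sum = 11) = 3/64.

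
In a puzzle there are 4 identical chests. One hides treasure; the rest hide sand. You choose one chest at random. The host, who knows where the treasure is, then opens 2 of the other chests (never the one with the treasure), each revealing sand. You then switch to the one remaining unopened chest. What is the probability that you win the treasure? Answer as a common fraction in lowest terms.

Your original chest holds the treasure with probability 1/4, so the other 3 collectively hold it with probability 3/4.
The host can always find 2 empty chests to open, so the reveals don't change that 3/4; it is now spread over the 1 remaining unopened chest.
P(win by switching) = (3/4) · (1/1) = 3/4.

3/4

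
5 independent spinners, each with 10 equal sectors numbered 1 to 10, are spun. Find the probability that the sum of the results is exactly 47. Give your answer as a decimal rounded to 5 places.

0.00035

There are 10^5 = 100000 equally likely outcomes.
The number of ordered 5-tuples from {1,…,10} summing to 47 is 35.
P(sum = 47) = 35/100000 = 7/20000 ≈ 0.00035.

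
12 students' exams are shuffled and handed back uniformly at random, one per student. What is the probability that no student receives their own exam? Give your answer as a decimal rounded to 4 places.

0.3679

This is the derangement probability: permutations of 12 with no fixed point.
D(12) = 12! · (1 − 1/1! + 1/2! − ··· + (−1)^12/12!) = 176214841.
P = 176214841/479001600 = 16019531/43545600 ≈ 0.3679.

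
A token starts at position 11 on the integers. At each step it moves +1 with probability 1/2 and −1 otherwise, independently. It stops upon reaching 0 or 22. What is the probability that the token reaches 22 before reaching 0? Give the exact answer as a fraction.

1/2

With a fair step, P(i) = ½P(i−1) + ½P(i+1) with P(0)=0, P(22)=1 has the linear solution P(i) = i/22.
P(11) = 11/22 = 1/2.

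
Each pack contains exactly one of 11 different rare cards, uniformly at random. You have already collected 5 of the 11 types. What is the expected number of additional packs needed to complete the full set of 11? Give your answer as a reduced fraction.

Starting from 5 distinct types, each trial gives a new one with probability (11−i)/11 when i types are held, so the wait for the next new type is 11/(11−i).
E = 11/6 + 11/5 + 11/4 + 11/3 + 11/2 + 11/1 = 539/20.

539/20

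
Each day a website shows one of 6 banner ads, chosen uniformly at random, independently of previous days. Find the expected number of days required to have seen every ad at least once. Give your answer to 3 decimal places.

14.700

After i distinct types are collected, each trial gives a new one with probability (6−i)/6, so the expected wait for the next new type is 6/(6−i).
E = 6/6 + 6/5 + 6/4 + 6/3 + 6/2 + 6/1 = 147/10 ≈ 14.700.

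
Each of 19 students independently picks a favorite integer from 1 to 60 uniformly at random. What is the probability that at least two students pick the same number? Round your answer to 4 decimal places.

It's easier to compute the probability that all 19 are distinct.
P(all distinct) = 60/60 · 59/60 · ··· · 42/60 ≈ 0.0408.
So the probability of at least one match is 1 − 0.0408 = 0.9592.

0.9592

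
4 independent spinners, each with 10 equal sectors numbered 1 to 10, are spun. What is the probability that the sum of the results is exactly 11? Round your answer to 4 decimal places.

0.0120

There are 10^4 = 10000 equally likely outcomes.
The number of ordered 4-tuples from {1,…,10} summing to 11 is 120.
P(sum = 11) = 120/10000 = 3/250 ≈ 0.0120.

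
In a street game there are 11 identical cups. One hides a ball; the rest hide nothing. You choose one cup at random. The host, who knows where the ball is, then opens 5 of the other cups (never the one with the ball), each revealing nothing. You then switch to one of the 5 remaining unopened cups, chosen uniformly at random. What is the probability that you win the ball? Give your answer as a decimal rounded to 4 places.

Your original cup holds the ball with probability 1/11, so the other 10 collectively hold it with probability 10/11.
The host can always find 5 empty cups to open, so the reveals don't change that 10/11; it is now spread over the 5 remaining unopened cups.
P(win by switching) = (10/11) · (1/5) = 2/11 ≈ 0.1818.

0.1818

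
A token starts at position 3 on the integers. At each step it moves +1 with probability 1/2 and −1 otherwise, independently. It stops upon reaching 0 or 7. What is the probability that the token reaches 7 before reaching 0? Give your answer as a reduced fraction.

With a fair step, P(i) = ½P(i−1) + ½P(i+1) with P(0)=0, P(7)=1 has the linear solution P(i) = i/7.
P(3) = 3/7.

3/7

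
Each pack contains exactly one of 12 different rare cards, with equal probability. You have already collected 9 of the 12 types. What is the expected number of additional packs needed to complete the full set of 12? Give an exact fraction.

Starting from 9 distinct types, each trial gives a new one with probability (12−i)/12 when i types are held, so the wait for the next new type is 12/(12−i).
E = 12/3 + 12/2 + 12/1 = 22.

22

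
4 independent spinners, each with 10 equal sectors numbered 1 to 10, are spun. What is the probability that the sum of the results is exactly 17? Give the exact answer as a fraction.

6/125

There are 10^4 = 10000 equally likely outcomes.
The number of ordered 4-tuples from {1,…,10} summing to 17 is 480.
P(sum = 17) = 480/10000 = 6/125.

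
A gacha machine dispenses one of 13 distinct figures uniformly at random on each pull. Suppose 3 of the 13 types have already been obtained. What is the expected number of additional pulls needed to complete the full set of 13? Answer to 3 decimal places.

Starting from 3 distinct types, each trial gives a new one with probability (13−i)/13 when i types are held, so the wait for the next new type is 13/(13−i).
E = 13/10 + 13/9 + 13/8 + 13/7 + 13/6 + 13/5 + 13/4 + 13/3 + 13/2 + 13/1 = 95953/2520 ≈ 38.077.

38.077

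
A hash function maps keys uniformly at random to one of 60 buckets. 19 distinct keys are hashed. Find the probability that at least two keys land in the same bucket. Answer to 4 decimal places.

It's easier to compute the probability that all 19 are distinct.
P(all distinct) = 60/60 · 59/60 · ··· · 42/60 ≈ 0.0408.
So the probability of at least one match is 1 − 0.0408 = 0.9592.

0.9592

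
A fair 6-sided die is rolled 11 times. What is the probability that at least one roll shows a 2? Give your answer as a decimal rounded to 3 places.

0.865

P(no roll shows a 2) = (5/6)^11 ≈ 0.135.
P(at least one) = 1 − 0.135 = 0.865.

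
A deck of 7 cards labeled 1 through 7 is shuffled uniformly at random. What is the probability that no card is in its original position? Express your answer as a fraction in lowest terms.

103/280

This is the derangement probability: permutations of 7 with no fixed point.
D(7) = 7! · (1 − 1/1! + 1/2! − ··· + (−1)^7/7!) = 1854.
P = 1854/5040 = 103/280.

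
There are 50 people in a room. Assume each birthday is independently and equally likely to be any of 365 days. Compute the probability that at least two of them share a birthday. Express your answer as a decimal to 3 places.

0.970

It's easier to compute the probability that all 50 are distinct.
P(all distinct) = 365/365 · 364/365 · ··· · 316/365 ≈ 0.030.
So the probability of at least one match is 1 − 0.030 = 0.970.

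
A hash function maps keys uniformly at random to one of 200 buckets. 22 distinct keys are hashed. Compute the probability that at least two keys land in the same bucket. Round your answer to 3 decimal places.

0.698

It's easier to compute the probability that all 22 are distinct.
P(all distinct) = 200/200 · 199/200 · ··· · 179/200 ≈ 0.302.
So the probability of at least one match is 1 − 0.302 = 0.698.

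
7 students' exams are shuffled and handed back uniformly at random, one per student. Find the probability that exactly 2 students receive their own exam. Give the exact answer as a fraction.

11/60

Choose which 2 of the 7 are fixed: C(7,2) = 21 ways.
The remaining 5 must have no fixed point: D(5) = 44.
P = 21·44/5040 = 11/60.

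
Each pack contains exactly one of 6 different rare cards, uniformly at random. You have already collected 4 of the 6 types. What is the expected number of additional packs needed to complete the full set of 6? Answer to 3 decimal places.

Starting from 4 distinct types, each trial gives a new one with probability (6−i)/6 when i types are held, so the wait for the next new type is 6/(6−i).
E = 6/2 + 6/1 = 9 ≈ 9.000.

9.000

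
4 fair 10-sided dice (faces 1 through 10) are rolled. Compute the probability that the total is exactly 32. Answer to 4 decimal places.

There are 10^4 = 10000 equally likely outcomes.
The number of ordered 4-tuples from {1,…,10} summing to 32 is 165.
P(sum = 32) = 165/10000 = 33/2000 ≈ 0.0165.

0.0165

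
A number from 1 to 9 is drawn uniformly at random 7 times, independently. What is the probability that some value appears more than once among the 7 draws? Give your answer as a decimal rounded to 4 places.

P(all 7 different) = 9/9 · 8/9 · ··· · 3/9 ≈ 0.0379.
P(at least two equal) = 1 − 0.0379 = 0.9621.

0.9621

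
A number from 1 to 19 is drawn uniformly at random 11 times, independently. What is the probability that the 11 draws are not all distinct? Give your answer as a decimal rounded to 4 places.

0.9741

P(all 11 different) = 19/19 · 18/19 · ··· · 9/19 ≈ 0.0259.
P(at least two equal) = 1 − 0.0259 = 0.9741.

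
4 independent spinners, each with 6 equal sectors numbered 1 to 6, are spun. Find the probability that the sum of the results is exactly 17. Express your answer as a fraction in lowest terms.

There are 6^4 = 1296 equally likely outcomes.
The number of ordered 4-tuples from {1,…,6} summing to 17 is 104.
P(sum = 17) = 104/1296 = 13/162.

13/162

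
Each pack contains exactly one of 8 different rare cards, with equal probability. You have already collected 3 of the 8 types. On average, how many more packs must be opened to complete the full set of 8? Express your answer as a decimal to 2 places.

18.27

Starting from 3 distinct types, each trial gives a new one with probability (8−i)/8 when i types are held, so the wait for the next new type is 8/(8−i).
E = 8/5 + 8/4 + 8/3 + 8/2 + 8/1 = 274/15 ≈ 18.27.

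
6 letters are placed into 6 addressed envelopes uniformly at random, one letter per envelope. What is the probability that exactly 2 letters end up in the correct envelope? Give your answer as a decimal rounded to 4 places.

0.1875

Choose which 2 of the 6 are fixed: C(6,2) = 15 ways.
The remaining 4 must have no fixed point: D(4) = 9.
P = 15·9/720 = 3/16 ≈ 0.1875.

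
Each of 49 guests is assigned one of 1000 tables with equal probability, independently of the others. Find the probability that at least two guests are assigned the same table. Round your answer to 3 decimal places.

It's easier to compute the probability that all 49 are distinct.
P(all distinct) = 1000/1000 · 999/1000 · ··· · 952/1000 ≈ 0.303.
So the probability of at least one match is 1 − 0.303 = 0.697.

0.697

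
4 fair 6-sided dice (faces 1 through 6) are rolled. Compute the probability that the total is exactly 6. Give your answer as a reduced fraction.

There are 6^4 = 1296 equally likely outcomes.
The number of ordered 4-tuples from {1,…,6} summing to 6 is 10.
P(sum = 6) = 10/1296 = 5/648.

5/648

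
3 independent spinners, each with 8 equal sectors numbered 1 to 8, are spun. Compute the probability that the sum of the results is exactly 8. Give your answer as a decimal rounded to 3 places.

0.041

There are 8^3 = 512 equally likely outcomes.
The number of ordered 3-tuples from {1,…,8} summing to 8 is 21.
P(sum = 8) = 21/512 ≈ 0.041.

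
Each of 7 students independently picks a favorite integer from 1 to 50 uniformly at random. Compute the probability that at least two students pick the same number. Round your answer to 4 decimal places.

0.3556

It's easier to compute the probability that all 7 are distinct.
P(all distinct) = 50/50 · 49/50 · ··· · 44/50 ≈ 0.6444.
So the probability of at least one match is 1 − 0.6444 = 0.3556.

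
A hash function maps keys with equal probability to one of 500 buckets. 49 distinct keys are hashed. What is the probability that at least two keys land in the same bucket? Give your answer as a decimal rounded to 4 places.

It's easier to compute the probability that all 49 are distinct.
P(all distinct) = 500/500 · 499/500 · ··· · 452/500 ≈ 0.0879.
So the probability of at least one match is 1 − 0.0879 = 0.9121.

0.9121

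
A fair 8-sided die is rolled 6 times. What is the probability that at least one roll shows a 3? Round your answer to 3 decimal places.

0.551

P(no roll shows a 3) = (7/8)^6 ≈ 0.449.
P(at least one) = 1 − 0.449 = 0.551.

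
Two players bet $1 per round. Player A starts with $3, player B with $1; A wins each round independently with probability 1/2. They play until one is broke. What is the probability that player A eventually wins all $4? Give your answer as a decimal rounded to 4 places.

0.7500

With a fair step, P(i) = ½P(i−1) + ½P(i+1) with P(0)=0, P(4)=1 has the linear solution P(i) = i/4.
P(3) = 3/4 ≈ 0.7500.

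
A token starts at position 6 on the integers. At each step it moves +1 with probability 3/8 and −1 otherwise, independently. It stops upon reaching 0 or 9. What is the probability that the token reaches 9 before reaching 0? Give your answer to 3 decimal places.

Let r = q/p = (5/8)/(3/8) = 5/3. The recurrence P(i) = p·P(i+1) + q·P(i−1) with P(0)=0, P(9)=1 gives P(i) = (1 − r^i)/(1 − r^9).
P(6) = (1 − (5/3)^6) / (1 − (5/3)^9) = 4104/19729 ≈ 0.208.

0.208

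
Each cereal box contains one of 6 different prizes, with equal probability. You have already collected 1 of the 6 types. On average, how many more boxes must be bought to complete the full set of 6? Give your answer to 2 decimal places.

Starting from 1 distinct type, each trial gives a new one with probability (6−i)/6 when i types are held, so the wait for the next new type is 6/(6−i).
E = 6/5 + 6/4 + 6/3 + 6/2 + 6/1 = 137/10 ≈ 13.70.

13.70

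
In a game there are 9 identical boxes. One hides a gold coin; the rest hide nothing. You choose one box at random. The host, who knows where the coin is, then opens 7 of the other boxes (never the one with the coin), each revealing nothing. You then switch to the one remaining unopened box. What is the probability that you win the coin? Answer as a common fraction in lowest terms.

Your original box holds the coin with probability 1/9, so the other 8 collectively hold it with probability 8/9.
The host can always find 7 empty boxes to open, so the reveals don't change that 8/9; it is now spread over the 1 remaining unopened box.
P(win by switching) = (8/9) · (1/1) = 8/9.

8/9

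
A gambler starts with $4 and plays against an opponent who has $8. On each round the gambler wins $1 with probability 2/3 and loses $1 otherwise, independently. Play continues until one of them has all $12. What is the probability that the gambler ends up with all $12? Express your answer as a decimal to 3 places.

Let r = q/p = (1/3)/(2/3) = 1/2. The recurrence P(i) = p·P(i+1) + q·P(i−1) with P(0)=0, P(12)=1 gives P(i) = (1 − r^i)/(1 − r^12).
P(4) = (1 − (1/2)^4) / (1 − (1/2)^12) = 256/273 ≈ 0.938.

0.938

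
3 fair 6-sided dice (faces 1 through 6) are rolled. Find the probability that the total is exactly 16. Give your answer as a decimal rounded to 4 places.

0.0278

There are 6^3 = 216 equally likely outcomes.
The number of ordered 3-tuples from {1,…,6} summing to 16 is 6.
P(sum = 16) = 6/216 = 1/36 ≈ 0.0278.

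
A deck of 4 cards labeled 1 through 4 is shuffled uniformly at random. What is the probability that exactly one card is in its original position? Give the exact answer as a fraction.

Choose which one is fixed: C(4,1) = 4 ways.
The remaining 3 must have no fixed point: D(3) = 2.
P = 4·2/24 = 1/3.

1/3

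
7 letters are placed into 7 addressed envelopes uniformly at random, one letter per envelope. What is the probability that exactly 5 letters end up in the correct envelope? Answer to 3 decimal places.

Choose which 5 of the 7 are fixed: C(7,5) = 21 ways.
The remaining 2 must have no fixed point: D(2) = 1.
P = 21·1/5040 = 1/240 ≈ 0.004.

0.004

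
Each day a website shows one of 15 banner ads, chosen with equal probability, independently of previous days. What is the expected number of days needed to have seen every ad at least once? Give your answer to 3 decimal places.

49.773

After i distinct types are collected, each trial gives a new one with probability (15−i)/15, so the expected wait for the next new type is 15/(15−i).
E = 15/15 + 15/14 + 15/13 + 15/12 + 15/11 + 15/10 + 15/9 + 15/8 + 15/7 + 15/6 + 15/5 + 15/4 + 15/3 + 15/2 + 15/1 = 1195757/24024 ≈ 49.773.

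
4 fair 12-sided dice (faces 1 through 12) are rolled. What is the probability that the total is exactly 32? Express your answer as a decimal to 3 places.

0.040

There are 12^4 = 20736 equally likely outcomes.
The number of ordered 4-tuples from {1,…,12} summing to 32 is 829.
P(sum = 32) = 829/20736 ≈ 0.040.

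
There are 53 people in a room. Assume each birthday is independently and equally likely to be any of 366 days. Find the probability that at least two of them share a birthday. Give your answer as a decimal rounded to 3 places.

It's easier to compute the probability that all 53 are distinct.
P(all distinct) = 366/366 · 365/366 · ··· · 314/366 ≈ 0.019.
So the probability of at least one match is 1 − 0.019 = 0.981.

0.981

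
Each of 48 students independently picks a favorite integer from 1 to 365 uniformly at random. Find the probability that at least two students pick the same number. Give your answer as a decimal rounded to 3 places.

0.961

It's easier to compute the probability that all 48 are distinct.
P(all distinct) = 365/365 · 364/365 · ··· · 318/365 ≈ 0.039.
So the probability of at least one match is 1 − 0.039 = 0.961.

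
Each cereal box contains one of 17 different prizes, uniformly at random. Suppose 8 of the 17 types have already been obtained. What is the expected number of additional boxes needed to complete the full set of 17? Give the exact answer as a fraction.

Starting from 8 distinct types, each trial gives a new one with probability (17−i)/17 when i types are held, so the wait for the next new type is 17/(17−i).
E = 17/9 + 17/8 + 17/7 + 17/6 + 17/5 + 17/4 + 17/3 + 17/2 + 17/1 = 121193/2520.

121193/2520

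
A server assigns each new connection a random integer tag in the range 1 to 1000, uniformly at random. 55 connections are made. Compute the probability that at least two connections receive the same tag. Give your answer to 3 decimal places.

It's easier to compute the probability that all 55 are distinct.
P(all distinct) = 1000/1000 · 999/1000 · ··· · 946/1000 ≈ 0.220.
So the probability of at least one match is 1 − 0.220 = 0.780.

0.780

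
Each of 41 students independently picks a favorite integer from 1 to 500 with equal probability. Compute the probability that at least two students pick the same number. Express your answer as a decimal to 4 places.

0.8148

It's easier to compute the probability that all 41 are distinct.
P(all distinct) = 500/500 · 499/500 · ··· · 460/500 ≈ 0.1852.
So the probability of at least one match is 1 − 0.1852 = 0.8148.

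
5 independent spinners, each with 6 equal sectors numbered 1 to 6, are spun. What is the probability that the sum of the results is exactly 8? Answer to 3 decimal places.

0.005

There are 6^5 = 7776 equally likely outcomes.
The number of ordered 5-tuples from {1,…,6} summing to 8 is 35.
P(sum = 8) = 35/7776 ≈ 0.005.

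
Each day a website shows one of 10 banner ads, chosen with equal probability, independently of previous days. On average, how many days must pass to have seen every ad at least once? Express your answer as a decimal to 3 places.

After i distinct types are collected, each trial gives a new one with probability (10−i)/10, so the expected wait for the next new type is 10/(10−i).
E = 10/10 + 10/9 + 10/8 + 10/7 + 10/6 + 10/5 + 10/4 + 10/3 + 10/2 + 10/1 = 7381/252 ≈ 29.290.

29.290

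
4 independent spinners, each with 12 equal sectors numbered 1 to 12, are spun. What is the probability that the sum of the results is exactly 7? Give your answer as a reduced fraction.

There are 12^4 = 20736 equally likely outcomes.
The number of ordered 4-tuples from {1,…,12} summing to 7 is 20.
P(sum = 7) = 20/20736 = 5/5184.

5/5184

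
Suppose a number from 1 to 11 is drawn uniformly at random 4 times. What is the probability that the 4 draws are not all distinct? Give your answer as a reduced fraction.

611/1331

P(all 4 different) = 11/11 · 10/11 · ··· · 8/11 = 720/1331.
P(at least two equal) = 1 − 720/1331 = 611/1331.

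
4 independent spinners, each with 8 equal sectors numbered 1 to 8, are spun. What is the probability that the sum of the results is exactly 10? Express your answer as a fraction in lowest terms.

21/1024

There are 8^4 = 4096 equally likely outcomes.
The number of ordered 4-tuples from {1,…,8} summing to 10 is 84.
P(sum = 10) = 84/4096 = 21/1024.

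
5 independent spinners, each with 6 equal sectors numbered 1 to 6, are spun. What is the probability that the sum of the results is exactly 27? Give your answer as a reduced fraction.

35/7776

There are 6^5 = 7776 equally likely outcomes.
The number of ordered 5-tuples from {1,…,6} summing to 27 is 35.
P(sum = 27) = 35/7776.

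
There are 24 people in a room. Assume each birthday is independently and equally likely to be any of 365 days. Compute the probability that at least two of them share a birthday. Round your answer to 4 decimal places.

0.5383

It's easier to compute the probability that all 24 are distinct.
P(all distinct) = 365/365 · 364/365 · ··· · 342/365 ≈ 0.4617.
So the probability of at least one match is 1 − 0.4617 = 0.5383.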